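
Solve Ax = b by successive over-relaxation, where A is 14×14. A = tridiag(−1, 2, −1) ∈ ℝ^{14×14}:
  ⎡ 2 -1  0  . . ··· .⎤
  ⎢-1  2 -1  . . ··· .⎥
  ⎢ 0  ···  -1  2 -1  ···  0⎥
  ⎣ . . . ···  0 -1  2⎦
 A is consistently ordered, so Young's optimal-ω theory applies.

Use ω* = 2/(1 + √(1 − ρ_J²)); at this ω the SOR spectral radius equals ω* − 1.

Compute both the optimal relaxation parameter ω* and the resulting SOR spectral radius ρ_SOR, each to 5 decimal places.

ω* = 1.65575, ρ_SOR = 0.65575

½·tridiag(1,0,1) at n=14: λ_k = cos(kπ/15); max |λ| at k=1 ⇒ ρ_J = cos(π/15) ≈ 0.97815.
√(1−ρ_J²) simplifies to sin(π/15) = 0.207912.
So ω* = 2/1.207912 = 1.65575 (Young).
[ρ_SOR] ω* − 1 = 0.65575.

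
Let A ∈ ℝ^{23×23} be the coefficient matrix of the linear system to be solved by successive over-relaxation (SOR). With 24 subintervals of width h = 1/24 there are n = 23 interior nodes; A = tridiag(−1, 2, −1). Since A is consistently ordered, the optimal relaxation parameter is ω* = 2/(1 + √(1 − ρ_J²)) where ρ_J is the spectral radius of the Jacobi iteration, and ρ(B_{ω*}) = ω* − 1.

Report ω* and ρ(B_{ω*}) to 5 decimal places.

ω* = 1.76909, ρ_SOR = 0.76909

ρ_J = max_k |cos(kπ/24)| = cos(π/24) = 0.99144
√(1−ρ_J²) simplifies to sin(π/24) = 0.130526.
Then 2/(1+√(1−ρ_J²)) = 2/(1+0.130526); ω* = 2/1.130526 = 1.76909.
At ω = 1.76909 every |λ(B_ω)| = ω−1, so ρ_SOR = 0.76909.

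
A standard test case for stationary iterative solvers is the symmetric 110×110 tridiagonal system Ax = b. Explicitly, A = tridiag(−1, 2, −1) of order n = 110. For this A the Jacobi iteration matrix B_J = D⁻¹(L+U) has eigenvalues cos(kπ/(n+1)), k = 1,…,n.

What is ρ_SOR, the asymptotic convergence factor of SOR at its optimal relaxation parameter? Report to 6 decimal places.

ρ_SOR = 0.944960

½·tridiag(1,0,1) at n=110: λ_k = cos(kπ/111); max |λ| at k=1 ⇒ ρ_J = cos(π/111) ≈ 0.999600.
root = sin(π/111) = 0.0282989  (since 1−cos² = sin²).
ω* = 2/(1 + 0.0282989) = 2/1.0282989 = 1.944960.
ρ(B_{ω*}) = ω*−1 = 0.944960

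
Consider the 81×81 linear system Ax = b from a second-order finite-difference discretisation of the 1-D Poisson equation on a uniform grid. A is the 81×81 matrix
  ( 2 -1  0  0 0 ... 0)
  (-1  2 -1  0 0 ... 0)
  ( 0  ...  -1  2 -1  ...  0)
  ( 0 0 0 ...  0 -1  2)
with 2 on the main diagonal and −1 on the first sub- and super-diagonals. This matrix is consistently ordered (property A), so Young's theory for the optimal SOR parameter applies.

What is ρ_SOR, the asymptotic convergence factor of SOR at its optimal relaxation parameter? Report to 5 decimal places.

n=81: λ(B_J) = 1 − λ(A)/2 = cos(kπ/82); k=1 gives ρ_J = 0.99927.
√(1−ρ_J²) = |sin(π/82)| = 0.038303
ω* = 2/(1+0.038303) = 1.92622
At ω = 1.92622 every |λ(B_ω)| = ω−1, so ρ_SOR = 0.92622.

ρ_SOR = 0.92622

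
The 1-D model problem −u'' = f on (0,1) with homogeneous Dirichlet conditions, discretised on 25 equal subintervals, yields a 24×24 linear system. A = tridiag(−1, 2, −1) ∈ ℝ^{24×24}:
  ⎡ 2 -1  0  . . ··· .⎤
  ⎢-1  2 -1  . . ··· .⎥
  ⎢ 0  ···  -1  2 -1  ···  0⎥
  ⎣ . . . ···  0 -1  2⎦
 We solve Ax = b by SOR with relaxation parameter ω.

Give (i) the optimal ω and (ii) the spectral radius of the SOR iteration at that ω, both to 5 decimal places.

[ρ_J] n=24: ρ(B_J) = cos(π/(n+1)) = cos(π/25) = 0.99211.
√(1−ρ_J²) = |sin(π/25)| = 0.125333
So ω* = 2/1.125333 = 1.77725 (Young).
At ω = 1.77725 every |λ(B_ω)| = ω−1, so ρ_SOR = 0.77725.

ω* = 1.77725, ρ_SOR = 0.77725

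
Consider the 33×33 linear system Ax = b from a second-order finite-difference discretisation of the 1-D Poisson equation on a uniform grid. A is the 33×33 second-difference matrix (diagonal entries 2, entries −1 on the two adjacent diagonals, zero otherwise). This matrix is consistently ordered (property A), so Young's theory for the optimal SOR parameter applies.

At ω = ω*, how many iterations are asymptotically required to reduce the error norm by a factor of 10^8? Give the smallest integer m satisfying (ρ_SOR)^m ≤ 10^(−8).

spectrum of D⁻¹(L+U) = {cos(kπ/34) : 1≤k≤33}; ρ_J = cos(π/34) = 0.9957342.
√(1−ρ_J²) = |sin(π/34)| = 0.0922684
So ω* = 2/1.0922684 = 1.8310518 (Young).
At ω = 1.8310518 every |λ(B_ω)| = ω−1, so ρ_SOR = 0.8310518.
For 8 digits: m = 8·ln10 / (−ln 0.8310518) = 18.4207/0.185063 = 99.537; round up → m = 100.

m = 100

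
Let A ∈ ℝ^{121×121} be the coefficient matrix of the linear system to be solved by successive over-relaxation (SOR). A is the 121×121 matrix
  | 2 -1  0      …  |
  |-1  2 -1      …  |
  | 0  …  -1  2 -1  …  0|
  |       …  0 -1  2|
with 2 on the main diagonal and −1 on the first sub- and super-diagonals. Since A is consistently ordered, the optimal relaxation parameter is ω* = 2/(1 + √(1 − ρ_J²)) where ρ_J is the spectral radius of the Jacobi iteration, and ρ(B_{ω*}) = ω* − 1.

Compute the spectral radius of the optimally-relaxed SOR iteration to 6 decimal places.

ρ_SOR = 0.949797

ρ_J = max_k |cos(kπ/122)| = cos(π/122) = 0.999668
√(1 − cos²(π/122)) = sin(π/122) ≈ 0.0257479.
So ω* = 2/1.0257479 = 1.949797 (Young).
and ρ(B_{ω*}) = 1.949797 − 1 = 0.949797.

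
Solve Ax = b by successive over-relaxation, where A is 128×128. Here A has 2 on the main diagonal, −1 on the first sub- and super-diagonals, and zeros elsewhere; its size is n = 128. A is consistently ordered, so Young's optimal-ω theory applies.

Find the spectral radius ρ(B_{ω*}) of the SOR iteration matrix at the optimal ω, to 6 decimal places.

ρ_SOR = 0.952456

spectrum of D⁻¹(L+U) = {cos(kπ/129) : 1≤k≤128}; ρ_J = cos(π/129) = 0.999703.
1 − cos²(π/129) = sin²(π/129) ⇒ √(1−ρ_J²) = sin(π/129) = 0.0243510.
ω* = 2/(1 + 0.0243510) = 2/1.0243510 = 1.952456.
and ρ(B_{ω*}) = 1.952456 − 1 = 0.952456.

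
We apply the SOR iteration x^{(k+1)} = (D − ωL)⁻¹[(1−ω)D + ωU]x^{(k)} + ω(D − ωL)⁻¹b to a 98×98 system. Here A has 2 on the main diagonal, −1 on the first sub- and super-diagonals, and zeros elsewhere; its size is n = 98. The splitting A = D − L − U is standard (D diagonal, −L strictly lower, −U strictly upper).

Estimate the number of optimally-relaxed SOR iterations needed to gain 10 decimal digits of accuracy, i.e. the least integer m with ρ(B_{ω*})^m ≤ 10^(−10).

m = 363

n=98: λ(B_J) = 1 − λ(A)/2 = cos(kπ/99); k=1 gives ρ_J = 0.9994965.
√(1 − cos²(π/99)) = sin(π/99) ≈ 0.0317279.
ω* = 2/(1+0.0317279) = 1.9384956
At ω = 1.9384956 every |λ(B_ω)| = ω−1, so ρ_SOR = 0.9384956.
ρ_SOR^m ≤ 10^(−10) ⇔ m ≥ 10·ln10/(−ln 0.9384956) = 23.0259/0.0634771 = 362.743; m = ⌈362.743⌉ = 363.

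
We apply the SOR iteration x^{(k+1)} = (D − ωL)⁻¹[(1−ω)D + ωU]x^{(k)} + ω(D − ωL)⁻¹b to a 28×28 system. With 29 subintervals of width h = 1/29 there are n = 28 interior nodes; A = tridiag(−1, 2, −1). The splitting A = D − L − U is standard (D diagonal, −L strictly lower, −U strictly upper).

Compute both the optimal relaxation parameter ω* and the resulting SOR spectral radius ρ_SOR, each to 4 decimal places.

With n=28, ρ(Jacobi) = cos(π/29) = 0.9941.
√(1−ρ_J²) simplifies to sin(π/29) = 0.10812.
ω* = 2/(1+0.10812) = 1.8049
ρ_SOR = ω* − 1 = 1.8049 − 1 = 0.8049.

ω* = 1.8049, ρ_SOR = 0.8049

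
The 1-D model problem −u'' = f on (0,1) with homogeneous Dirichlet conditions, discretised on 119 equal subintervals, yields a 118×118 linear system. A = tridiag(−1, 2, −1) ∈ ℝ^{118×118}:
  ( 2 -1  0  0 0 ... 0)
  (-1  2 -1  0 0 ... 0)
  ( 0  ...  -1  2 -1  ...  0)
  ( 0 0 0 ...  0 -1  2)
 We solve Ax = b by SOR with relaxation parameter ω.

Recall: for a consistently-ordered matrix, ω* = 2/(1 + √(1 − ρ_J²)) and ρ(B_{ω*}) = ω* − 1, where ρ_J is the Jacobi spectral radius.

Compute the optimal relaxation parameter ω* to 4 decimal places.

ω* = 1.9486

[ρ_J] n=118: ρ(B_J) = cos(π/(n+1)) = cos(π/119) = 0.9997.
root = sin(π/119) = 0.02640  (since 1−cos² = sin²).
ω* = 2/(1 + 0.02640) = 2/1.02640 = 1.9486.
ρ(B_{ω*}) = ω*−1 = 0.9486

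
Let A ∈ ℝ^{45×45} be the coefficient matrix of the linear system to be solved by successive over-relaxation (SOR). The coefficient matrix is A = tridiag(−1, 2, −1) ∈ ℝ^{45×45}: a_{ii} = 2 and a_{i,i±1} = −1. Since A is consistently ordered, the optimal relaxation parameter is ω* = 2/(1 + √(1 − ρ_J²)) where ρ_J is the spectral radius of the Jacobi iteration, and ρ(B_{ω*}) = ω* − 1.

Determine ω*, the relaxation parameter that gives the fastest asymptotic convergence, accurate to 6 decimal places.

spectrum of D⁻¹(L+U) = {cos(kπ/46) : 1≤k≤45}; ρ_J = cos(π/46) = 0.997669.
√(1−ρ_J²) = |sin(π/46)| = 0.0682424
ω* = 2/(1 + 0.0682424) = 2/1.0682424 = 1.872234.
ρ_SOR = ω* − 1 ≈ 0.872234.

ω* = 1.872234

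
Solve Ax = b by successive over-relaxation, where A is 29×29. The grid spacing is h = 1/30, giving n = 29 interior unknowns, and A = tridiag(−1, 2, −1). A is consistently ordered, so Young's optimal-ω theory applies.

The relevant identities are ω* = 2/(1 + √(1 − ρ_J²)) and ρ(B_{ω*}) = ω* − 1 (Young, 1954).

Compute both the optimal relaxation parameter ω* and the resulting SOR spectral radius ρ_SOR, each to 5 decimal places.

ω* = 1.81073, ρ_SOR = 0.81073

With n=29, ρ(Jacobi) = cos(π/30) = 0.99452.
√(1−ρ_J²) = |sin(π/30)| = 0.104528
[ω*] 2 ÷ (1 + 0.104528) = 2 ÷ 1.104528 = 1.81073.
ρ_SOR = ω* − 1 = 1.81073 − 1 = 0.81073.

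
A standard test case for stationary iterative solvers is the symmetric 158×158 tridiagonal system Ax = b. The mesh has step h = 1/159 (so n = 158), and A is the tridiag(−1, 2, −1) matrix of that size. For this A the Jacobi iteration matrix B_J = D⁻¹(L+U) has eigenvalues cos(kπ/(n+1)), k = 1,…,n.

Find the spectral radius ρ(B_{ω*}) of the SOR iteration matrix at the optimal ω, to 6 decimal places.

ρ_SOR = 0.961251

[ρ_J] n=158: ρ(B_J) = cos(π/(n+1)) = cos(π/159) = 0.999805.
1 − cos²(π/159) = sin²(π/159) ⇒ √(1−ρ_J²) = sin(π/159) = 0.0197572.
ω* = 2 / (1 + 0.0197572) = 2 / 1.0197572 ≈ 1.961251.
Hence ρ(B_{ω*}) = 1.961251 − 1 = 0.961251.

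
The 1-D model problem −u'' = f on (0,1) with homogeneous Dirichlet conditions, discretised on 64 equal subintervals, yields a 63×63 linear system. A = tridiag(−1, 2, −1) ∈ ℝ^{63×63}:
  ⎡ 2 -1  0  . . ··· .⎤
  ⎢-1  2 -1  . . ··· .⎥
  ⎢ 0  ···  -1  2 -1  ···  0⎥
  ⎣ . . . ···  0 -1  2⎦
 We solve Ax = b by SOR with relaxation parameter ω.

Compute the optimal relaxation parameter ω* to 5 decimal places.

B_J for the 63×63 system has eigenvalues cos(kπ/64); ρ_J = cos(π/64) = 0.99880.
√(1−ρ_J²) = |sin(π/64)| = 0.049068
ω* = 2/(1 + 0.049068) = 2/1.049068 = 1.90645.
Hence ρ(B_{ω*}) = 1.90645 − 1 = 0.90645.

ω* = 1.90645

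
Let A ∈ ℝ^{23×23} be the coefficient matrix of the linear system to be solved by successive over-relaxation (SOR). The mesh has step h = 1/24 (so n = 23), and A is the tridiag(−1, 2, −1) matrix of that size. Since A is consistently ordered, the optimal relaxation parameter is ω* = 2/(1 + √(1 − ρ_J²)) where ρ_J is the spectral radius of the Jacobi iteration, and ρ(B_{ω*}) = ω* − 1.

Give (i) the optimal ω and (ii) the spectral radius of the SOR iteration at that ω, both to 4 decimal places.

ω* = 1.7691, ρ_SOR = 0.7691

ρ_J = max_k |cos(kπ/24)| = cos(π/24) = 0.9914
√(1−ρ_J²) = |sin(π/24)| = 0.13053
So ω* = 2/1.13053 = 1.7691 (Young).
ρ(B_{ω*}) = ω*−1 = 0.7691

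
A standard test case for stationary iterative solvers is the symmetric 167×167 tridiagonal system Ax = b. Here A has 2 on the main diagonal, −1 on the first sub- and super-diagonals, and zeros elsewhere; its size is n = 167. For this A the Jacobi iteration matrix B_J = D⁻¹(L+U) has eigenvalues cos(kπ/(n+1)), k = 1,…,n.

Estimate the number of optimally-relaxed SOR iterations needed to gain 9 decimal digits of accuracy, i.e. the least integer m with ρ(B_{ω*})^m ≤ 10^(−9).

m = 555

With n=167, ρ(Jacobi) = cos(π/168) = 0.9998252.
√(1 − cos²(π/168)) = sin(π/168) ≈ 0.0186989.
ω* = 2/(1 + 0.0186989) = 2/1.0186989 = 1.9632887.
[ρ_SOR] ω* − 1 = 0.9632887.
ρ_SOR^m ≤ 10^(−9) ⇔ m ≥ 9·ln10/(−ln 0.9632887) = 20.7233/0.0374021 = 554.068; m = ⌈554.068⌉ = 555.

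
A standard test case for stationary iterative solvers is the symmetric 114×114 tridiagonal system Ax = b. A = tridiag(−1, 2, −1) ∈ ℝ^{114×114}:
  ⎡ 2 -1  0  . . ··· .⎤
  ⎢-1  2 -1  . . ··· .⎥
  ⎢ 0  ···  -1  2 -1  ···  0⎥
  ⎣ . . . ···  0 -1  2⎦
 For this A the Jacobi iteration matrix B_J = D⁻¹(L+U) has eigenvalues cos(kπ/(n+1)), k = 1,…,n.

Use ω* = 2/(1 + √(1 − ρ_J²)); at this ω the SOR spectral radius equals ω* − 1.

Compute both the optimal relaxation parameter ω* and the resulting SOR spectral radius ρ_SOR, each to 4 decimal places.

½·tridiag(1,0,1) at n=114: λ_k = cos(kπ/115); max |λ| at k=1 ⇒ ρ_J = cos(π/115) ≈ 0.9996.
√(1−ρ_J²) simplifies to sin(π/115) = 0.02731.
Young: ω* = 2/(1+√(1−ρ_J²)) = 2/(1+0.02731) = 2/1.02731 = 1.9468.
ρ_SOR = ω* − 1 = 1.9468 − 1 = 0.9468.

ω* = 1.9468, ρ_SOR = 0.9468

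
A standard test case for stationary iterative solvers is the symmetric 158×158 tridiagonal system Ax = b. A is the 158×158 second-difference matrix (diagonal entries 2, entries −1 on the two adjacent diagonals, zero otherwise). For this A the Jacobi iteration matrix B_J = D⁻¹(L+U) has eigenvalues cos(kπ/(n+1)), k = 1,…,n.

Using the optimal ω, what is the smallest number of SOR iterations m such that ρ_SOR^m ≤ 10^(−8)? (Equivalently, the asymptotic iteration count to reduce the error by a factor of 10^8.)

m = 467

With n=158, ρ(Jacobi) = cos(π/159) = 0.9998048.
√(1 − cos²(π/159)) = sin(π/159) ≈ 0.0197572.
ω* = 2/(1 + 0.0197572) = 2/1.0197572 = 1.9612512.
Hence ρ(B_{ω*}) = 1.9612512 − 1 = 0.9612512.
8·ln10 = 18.4207; −ln(0.9612512) = 0.0395195; m = ⌈18.4207/0.0395195⌉ = ⌈466.117⌉ = 467.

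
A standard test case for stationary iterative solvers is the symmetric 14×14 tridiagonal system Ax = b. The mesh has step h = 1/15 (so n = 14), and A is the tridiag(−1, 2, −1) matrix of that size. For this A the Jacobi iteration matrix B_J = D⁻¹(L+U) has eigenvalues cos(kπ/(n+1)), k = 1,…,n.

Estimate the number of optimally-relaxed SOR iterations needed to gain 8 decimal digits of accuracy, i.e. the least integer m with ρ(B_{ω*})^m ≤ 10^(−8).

m = 44

spectrum of D⁻¹(L+U) = {cos(kπ/15) : 1≤k≤14}; ρ_J = cos(π/15) = 0.9781476.
√(1 − cos²(π/15)) = sin(π/15) ≈ 0.2079117.
ω* = 2/(1 + 0.2079117) = 2/1.2079117 = 1.6557502.
ρ_SOR = ω* − 1 = 1.6557502 − 1 = 0.6557502.
m ≥ 8·ln10 / (−ln 0.6557502) = 43.654; smallest integer m = 44.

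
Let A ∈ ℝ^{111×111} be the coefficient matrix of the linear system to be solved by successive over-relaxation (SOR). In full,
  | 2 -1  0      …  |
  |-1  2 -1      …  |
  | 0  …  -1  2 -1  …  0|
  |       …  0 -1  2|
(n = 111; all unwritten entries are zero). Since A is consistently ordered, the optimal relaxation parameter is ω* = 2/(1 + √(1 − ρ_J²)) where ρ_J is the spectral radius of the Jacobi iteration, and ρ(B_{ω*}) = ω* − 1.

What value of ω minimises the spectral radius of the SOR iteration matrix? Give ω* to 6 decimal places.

B_J for the 111×111 system has eigenvalues cos(kπ/112); ρ_J = cos(π/112) = 0.999607.
√(1−ρ_J²) = |sin(π/112)| = 0.0280463
ω* = 2 / (1 + 0.0280463) = 2 / 1.0280463 ≈ 1.945438.
ρ_SOR = ω* − 1 ≈ 0.945438.

ω* = 1.945438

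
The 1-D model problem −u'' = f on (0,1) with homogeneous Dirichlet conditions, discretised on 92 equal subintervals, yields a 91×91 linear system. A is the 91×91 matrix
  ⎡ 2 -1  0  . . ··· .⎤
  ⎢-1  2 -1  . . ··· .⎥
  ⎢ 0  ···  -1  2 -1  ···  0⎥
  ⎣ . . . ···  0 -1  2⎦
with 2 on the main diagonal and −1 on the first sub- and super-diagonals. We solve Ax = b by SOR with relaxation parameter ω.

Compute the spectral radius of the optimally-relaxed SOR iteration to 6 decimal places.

With n=91, ρ(Jacobi) = cos(π/92) = 0.999417.
√(1−ρ_J²) = |sin(π/92)| = 0.0341411
Then 2/(1+√(1−ρ_J²)) = 2/(1+0.0341411); ω* = 2/1.0341411 = 1.933972.
[ρ_SOR] ω* − 1 = 0.933972.

ρ_SOR = 0.933972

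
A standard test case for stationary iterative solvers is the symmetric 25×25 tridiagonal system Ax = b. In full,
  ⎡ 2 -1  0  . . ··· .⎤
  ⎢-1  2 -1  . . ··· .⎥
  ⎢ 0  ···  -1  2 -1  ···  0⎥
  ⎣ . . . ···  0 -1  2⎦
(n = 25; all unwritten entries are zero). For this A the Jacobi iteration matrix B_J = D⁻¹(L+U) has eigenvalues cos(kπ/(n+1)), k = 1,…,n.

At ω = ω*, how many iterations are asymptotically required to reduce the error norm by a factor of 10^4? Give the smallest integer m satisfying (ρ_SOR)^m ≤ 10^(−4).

With n=25, ρ(Jacobi) = cos(π/26) = 0.9927089.
√(1−ρ_J²) simplifies to sin(π/26) = 0.1205367.
[ω*] 2 ÷ (1 + 0.1205367) = 2 ÷ 1.1205367 = 1.7848590.
At ω = 1.7848590 every |λ(B_ω)| = ω−1, so ρ_SOR = 0.7848590.
ρ_SOR^m ≤ 10^(−4) ⇔ m ≥ 4·ln10/(−ln 0.7848590) = 9.21034/0.242251 = 38.020; m = ⌈38.020⌉ = 39.

m = 39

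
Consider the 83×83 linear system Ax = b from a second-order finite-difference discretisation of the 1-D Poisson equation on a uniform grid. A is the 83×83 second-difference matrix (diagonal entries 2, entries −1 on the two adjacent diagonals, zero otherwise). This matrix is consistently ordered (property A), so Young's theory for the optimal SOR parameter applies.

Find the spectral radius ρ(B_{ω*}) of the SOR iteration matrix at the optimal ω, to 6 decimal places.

ρ_SOR = 0.927913

½·tridiag(1,0,1) at n=83: λ_k = cos(kπ/84); max |λ| at k=1 ⇒ ρ_J = cos(π/84) ≈ 0.999301.
1 − cos²(π/84) = sin²(π/84) ⇒ √(1−ρ_J²) = sin(π/84) = 0.0373912.
ω* = 2/(1 + 0.0373912) = 2/1.0373912 = 1.927913.
[ρ_SOR] ω* − 1 = 0.927913.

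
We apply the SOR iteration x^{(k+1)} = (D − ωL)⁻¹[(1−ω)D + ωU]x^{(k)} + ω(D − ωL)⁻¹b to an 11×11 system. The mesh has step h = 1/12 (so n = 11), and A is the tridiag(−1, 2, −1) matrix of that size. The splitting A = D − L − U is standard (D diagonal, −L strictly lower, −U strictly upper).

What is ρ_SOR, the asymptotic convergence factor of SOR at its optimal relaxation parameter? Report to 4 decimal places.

With n=11, ρ(Jacobi) = cos(π/12) = 0.9659.
1 − cos²(π/12) = sin²(π/12) ⇒ √(1−ρ_J²) = sin(π/12) = 0.25882.
So ω* = 2/1.25882 = 1.5888 (Young).
ρ(B_{ω*}) = ω*−1 = 0.5888

ρ_SOR = 0.5888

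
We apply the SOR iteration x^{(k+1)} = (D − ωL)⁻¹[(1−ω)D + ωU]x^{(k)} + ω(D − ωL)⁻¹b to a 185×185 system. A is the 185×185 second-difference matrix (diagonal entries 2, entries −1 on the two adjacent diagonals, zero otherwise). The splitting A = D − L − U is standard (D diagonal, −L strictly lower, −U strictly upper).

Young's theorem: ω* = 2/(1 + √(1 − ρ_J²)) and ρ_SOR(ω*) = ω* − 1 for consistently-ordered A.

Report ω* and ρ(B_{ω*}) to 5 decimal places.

With n=185, ρ(Jacobi) = cos(π/186) = 0.99986.
√(1−ρ_J²) simplifies to sin(π/186) = 0.016889.
Then 2/(1+√(1−ρ_J²)) = 2/(1+0.016889); ω* = 2/1.016889 = 1.96678.
ρ_SOR = ω* − 1 ≈ 0.96678.

ω* = 1.96678, ρ_SOR = 0.96678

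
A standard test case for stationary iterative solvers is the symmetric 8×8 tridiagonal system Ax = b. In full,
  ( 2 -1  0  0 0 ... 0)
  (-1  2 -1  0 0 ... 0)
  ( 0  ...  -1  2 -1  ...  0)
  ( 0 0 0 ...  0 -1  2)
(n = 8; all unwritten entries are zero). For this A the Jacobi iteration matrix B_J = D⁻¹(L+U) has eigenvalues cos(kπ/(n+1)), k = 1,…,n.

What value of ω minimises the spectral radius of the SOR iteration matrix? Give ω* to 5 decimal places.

ω* = 1.49029

n=8: λ(B_J) = 1 − λ(A)/2 = cos(kπ/9); k=1 gives ρ_J = 0.93969.
root = sin(π/9) = 0.342020  (since 1−cos² = sin²).
ω* = 2/(1 + 0.342020) = 2/1.342020 = 1.49029.
ρ(B_{ω*}) = ω*−1 = 0.49029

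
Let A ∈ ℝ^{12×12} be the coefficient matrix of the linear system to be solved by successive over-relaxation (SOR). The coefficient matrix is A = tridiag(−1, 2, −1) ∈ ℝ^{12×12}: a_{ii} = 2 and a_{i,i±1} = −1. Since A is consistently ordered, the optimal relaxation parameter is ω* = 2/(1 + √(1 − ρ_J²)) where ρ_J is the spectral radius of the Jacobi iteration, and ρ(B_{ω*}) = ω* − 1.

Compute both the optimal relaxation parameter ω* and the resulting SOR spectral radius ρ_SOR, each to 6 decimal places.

With n=12, ρ(Jacobi) = cos(π/13) = 0.970942.
√(1−ρ_J²) = |sin(π/13)| = 0.2393157
ω* = 2/(1 + 0.2393157) = 2/1.2393157 = 1.613794.
At ω = 1.613794 every |λ(B_ω)| = ω−1, so ρ_SOR = 0.613794.

ω* = 1.613794, ρ_SOR = 0.613794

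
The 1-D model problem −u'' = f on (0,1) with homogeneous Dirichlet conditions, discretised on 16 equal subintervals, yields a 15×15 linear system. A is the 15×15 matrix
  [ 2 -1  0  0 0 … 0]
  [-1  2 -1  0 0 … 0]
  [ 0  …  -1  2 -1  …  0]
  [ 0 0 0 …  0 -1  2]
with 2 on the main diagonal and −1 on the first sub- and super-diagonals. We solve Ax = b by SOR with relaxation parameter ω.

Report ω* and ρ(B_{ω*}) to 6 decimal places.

ω* = 1.673514, ρ_SOR = 0.673514

ρ_J = max_k |cos(kπ/16)| = cos(π/16) = 0.980785
√(1−ρ_J²) simplifies to sin(π/16) = 0.1950903.
So ω* = 2/1.1950903 = 1.673514 (Young).
[ρ_SOR] ω* − 1 = 0.673514.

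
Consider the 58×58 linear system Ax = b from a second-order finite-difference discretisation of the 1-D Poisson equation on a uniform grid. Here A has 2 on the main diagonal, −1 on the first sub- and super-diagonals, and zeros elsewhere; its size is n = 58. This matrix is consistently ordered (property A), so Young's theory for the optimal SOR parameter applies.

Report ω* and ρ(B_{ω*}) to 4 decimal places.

ω* = 1.8989, ρ_SOR = 0.8989

B_J for the 58×58 system has eigenvalues cos(kπ/59); ρ_J = cos(π/59) = 0.9986.
√(1−ρ_J²) = |sin(π/59)| = 0.05322
ω* = 2 / (1 + 0.05322) = 2 / 1.05322 ≈ 1.8989.
ρ_SOR = ω* − 1 = 1.8989 − 1 = 0.8989.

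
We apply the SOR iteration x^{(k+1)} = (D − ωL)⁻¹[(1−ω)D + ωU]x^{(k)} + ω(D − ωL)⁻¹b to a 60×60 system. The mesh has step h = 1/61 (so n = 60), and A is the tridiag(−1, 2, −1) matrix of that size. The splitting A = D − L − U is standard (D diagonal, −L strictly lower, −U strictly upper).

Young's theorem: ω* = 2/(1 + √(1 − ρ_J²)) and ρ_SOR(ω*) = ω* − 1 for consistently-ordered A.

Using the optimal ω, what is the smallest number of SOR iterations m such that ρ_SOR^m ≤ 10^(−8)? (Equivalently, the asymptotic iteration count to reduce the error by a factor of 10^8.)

m = 179

spectrum of D⁻¹(L+U) = {cos(kπ/61) : 1≤k≤60}; ρ_J = cos(π/61) = 0.9986741.
root = sin(π/61) = 0.0514788  (since 1−cos² = sin²).
Young: ω* = 2/(1+√(1−ρ_J²)) = 2/(1+0.0514788) = 2/1.0514788 = 1.9020830.
At ω = 1.9020830 every |λ(B_ω)| = ω−1, so ρ_SOR = 0.9020830.
(0.9020830)^m ≤ 10^{−8}  ⇒  m·ln(0.9020830) ≤ −8·ln10  ⇒  m ≥ 178.757  ⇒  m = 179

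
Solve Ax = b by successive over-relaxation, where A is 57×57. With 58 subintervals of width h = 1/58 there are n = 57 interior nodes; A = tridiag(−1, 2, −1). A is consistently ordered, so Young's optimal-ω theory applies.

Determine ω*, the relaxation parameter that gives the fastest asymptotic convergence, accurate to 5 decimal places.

ω* = 1.89728

ρ_J = max_k |cos(kπ/58)| = cos(π/58) = 0.99853
1 − cos²(π/58) = sin²(π/58) ⇒ √(1−ρ_J²) = sin(π/58) = 0.054139.
ω* = 2/(1 + 0.054139) = 2/1.054139 = 1.89728.
ρ_SOR = ω* − 1 = 1.89728 − 1 = 0.89728.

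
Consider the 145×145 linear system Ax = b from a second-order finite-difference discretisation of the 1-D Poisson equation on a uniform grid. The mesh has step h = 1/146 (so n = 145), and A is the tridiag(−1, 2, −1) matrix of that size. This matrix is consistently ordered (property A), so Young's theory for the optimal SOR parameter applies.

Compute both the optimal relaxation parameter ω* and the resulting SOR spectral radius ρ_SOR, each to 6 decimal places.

ω* = 1.957874, ρ_SOR = 0.957874

ρ_J = max_k |cos(kπ/146)| = cos(π/146) = 0.999769
√(1 − cos²(π/146)) = sin(π/146) ≈ 0.0215161.
[ω*] 2 ÷ (1 + 0.0215161) = 2 ÷ 1.0215161 = 1.957874.
[ρ_SOR] ω* − 1 = 0.957874.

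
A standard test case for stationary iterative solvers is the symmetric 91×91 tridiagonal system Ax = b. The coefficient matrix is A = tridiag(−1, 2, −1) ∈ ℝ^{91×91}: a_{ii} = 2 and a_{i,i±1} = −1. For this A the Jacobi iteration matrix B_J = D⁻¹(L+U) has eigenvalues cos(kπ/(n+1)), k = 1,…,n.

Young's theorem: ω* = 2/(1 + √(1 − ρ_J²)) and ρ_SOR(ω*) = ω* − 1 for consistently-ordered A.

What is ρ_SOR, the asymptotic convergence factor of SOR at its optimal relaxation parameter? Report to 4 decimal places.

[ρ_J] n=91: ρ(B_J) = cos(π/(n+1)) = cos(π/92) = 0.9994.
1 − cos²(π/92) = sin²(π/92) ⇒ √(1−ρ_J²) = sin(π/92) = 0.03414.
ω* = 2 / (1 + 0.03414) = 2 / 1.03414 ≈ 1.9340.
and ρ(B_{ω*}) = 1.9340 − 1 = 0.9340.

ρ_SOR = 0.9340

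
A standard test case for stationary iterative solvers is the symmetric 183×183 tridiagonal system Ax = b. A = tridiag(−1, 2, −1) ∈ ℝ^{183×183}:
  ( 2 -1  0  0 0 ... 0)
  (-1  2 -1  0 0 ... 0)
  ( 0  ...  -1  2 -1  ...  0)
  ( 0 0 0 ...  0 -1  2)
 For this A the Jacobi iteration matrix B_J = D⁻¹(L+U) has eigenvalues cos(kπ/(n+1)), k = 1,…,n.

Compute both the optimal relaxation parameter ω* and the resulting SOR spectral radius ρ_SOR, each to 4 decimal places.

ω* = 1.9664, ρ_SOR = 0.9664

½·tridiag(1,0,1) at n=183: λ_k = cos(kπ/184); max |λ| at k=1 ⇒ ρ_J = cos(π/184) ≈ 0.9999.
root = sin(π/184) = 0.01707  (since 1−cos² = sin²).
[ω*] 2 ÷ (1 + 0.01707) = 2 ÷ 1.01707 = 1.9664.
[ρ_SOR] ω* − 1 = 0.9664.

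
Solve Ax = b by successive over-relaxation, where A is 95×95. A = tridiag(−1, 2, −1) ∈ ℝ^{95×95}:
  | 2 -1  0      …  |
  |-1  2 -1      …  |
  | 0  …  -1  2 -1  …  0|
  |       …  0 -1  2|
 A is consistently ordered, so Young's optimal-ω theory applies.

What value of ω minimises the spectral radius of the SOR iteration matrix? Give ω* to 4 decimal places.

½·tridiag(1,0,1) at n=95: λ_k = cos(kπ/96); max |λ| at k=1 ⇒ ρ_J = cos(π/96) ≈ 0.9995.
√(1−ρ_J²) = |sin(π/96)| = 0.03272
So ω* = 2/1.03272 = 1.9366 (Young).
Hence ρ(B_{ω*}) = 1.9366 − 1 = 0.9366.

ω* = 1.9366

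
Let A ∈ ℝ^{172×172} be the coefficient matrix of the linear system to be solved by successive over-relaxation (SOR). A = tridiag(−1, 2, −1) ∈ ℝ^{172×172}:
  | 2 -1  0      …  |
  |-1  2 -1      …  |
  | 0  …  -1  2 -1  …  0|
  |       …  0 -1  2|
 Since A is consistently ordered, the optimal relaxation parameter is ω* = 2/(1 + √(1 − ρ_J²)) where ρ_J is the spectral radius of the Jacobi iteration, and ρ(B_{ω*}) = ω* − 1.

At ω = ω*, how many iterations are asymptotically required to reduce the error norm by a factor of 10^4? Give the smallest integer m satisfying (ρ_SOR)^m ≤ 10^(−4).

B_J for the 172×172 system has eigenvalues cos(kπ/173); ρ_J = cos(π/173) = 0.9998351.
√(1 − cos²(π/173)) = sin(π/173) ≈ 0.0181585.
Young: ω* = 2/(1+√(1−ρ_J²)) = 2/(1+0.0181585) = 2/1.0181585 = 1.9643307.
ρ(B_{ω*}) = ω*−1 = 0.9643307
For 4 digits: m = 4·ln10 / (−ln 0.9643307) = 9.21034/0.036321 = 253.582; round up → m = 254.

m = 254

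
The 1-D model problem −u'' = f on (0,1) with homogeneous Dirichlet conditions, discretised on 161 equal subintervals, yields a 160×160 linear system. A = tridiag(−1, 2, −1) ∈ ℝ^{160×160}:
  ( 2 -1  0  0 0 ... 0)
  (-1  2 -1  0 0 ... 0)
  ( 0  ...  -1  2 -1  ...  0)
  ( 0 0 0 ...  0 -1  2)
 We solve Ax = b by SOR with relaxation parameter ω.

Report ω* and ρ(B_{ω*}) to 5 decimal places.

ω* = 1.96172, ρ_SOR = 0.96172

[ρ_J] n=160: ρ(B_J) = cos(π/(n+1)) = cos(π/161) = 0.99981.
√(1−ρ_J²) = |sin(π/161)| = 0.019512
ω* = 2/(1 + 0.019512) = 2/1.019512 = 1.96172.
ρ_SOR = ω* − 1 ≈ 0.96172.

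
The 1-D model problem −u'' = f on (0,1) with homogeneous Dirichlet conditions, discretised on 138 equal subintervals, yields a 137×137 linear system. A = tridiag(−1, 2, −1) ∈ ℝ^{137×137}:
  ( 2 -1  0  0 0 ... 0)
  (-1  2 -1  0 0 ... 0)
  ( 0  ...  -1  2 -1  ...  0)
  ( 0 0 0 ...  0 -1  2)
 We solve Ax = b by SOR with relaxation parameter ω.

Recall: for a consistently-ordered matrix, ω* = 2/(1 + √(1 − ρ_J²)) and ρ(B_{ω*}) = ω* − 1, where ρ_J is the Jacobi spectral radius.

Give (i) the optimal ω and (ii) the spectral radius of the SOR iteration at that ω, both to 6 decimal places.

ω* = 1.955487, ρ_SOR = 0.955487

spectrum of D⁻¹(L+U) = {cos(kπ/138) : 1≤k≤137}; ρ_J = cos(π/138) = 0.999741.
1 − cos²(π/138) = sin²(π/138) ⇒ √(1−ρ_J²) = sin(π/138) = 0.0227632.
ω* = 2 / (1 + 0.0227632) = 2 / 1.0227632 ≈ 1.955487.
[ρ_SOR] ω* − 1 = 0.955487.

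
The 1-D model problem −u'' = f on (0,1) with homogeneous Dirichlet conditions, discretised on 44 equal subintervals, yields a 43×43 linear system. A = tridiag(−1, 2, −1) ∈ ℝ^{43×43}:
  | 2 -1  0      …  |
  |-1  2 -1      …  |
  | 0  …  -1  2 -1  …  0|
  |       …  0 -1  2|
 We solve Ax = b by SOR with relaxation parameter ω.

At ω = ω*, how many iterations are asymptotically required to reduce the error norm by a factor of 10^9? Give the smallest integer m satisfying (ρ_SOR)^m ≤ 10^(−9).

m = 145

With n=43, ρ(Jacobi) = cos(π/44) = 0.9974521.
1 − cos²(π/44) = sin²(π/44) ⇒ √(1−ρ_J²) = sin(π/44) = 0.0713392.
So ω* = 2/1.0713392 = 1.8668224 (Young).
ρ_SOR = ω* − 1 ≈ 0.8668224.
For 9 digits: m = 9·ln10 / (−ln 0.8668224) = 20.7233/0.142921 = 144.998; round up → m = 145.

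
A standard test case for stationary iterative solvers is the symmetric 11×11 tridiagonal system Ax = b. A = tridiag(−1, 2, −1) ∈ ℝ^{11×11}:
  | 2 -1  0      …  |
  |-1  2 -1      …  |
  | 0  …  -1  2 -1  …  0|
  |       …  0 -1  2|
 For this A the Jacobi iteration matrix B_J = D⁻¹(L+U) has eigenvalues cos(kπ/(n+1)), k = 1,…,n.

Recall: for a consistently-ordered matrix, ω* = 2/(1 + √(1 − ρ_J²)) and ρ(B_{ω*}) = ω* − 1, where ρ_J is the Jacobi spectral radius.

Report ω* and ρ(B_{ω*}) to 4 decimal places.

spectrum of D⁻¹(L+U) = {cos(kπ/12) : 1≤k≤11}; ρ_J = cos(π/12) = 0.9659.
√(1−ρ_J²) simplifies to sin(π/12) = 0.25882.
[ω*] 2 ÷ (1 + 0.25882) = 2 ÷ 1.25882 = 1.5888.
ρ(B_{ω*}) = ω*−1 = 0.5888

ω* = 1.5888, ρ_SOR = 0.5888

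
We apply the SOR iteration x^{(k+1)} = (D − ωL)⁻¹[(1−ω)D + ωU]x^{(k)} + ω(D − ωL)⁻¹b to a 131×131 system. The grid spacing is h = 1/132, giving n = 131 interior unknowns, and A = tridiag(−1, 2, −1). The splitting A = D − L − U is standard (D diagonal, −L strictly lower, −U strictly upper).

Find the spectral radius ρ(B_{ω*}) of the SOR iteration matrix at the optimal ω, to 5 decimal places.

ρ_SOR = 0.95351

B_J for the 131×131 system has eigenvalues cos(kπ/132); ρ_J = cos(π/132) = 0.99972.
root = sin(π/132) = 0.023798  (since 1−cos² = sin²).
ω* = 2 / (1 + 0.023798) = 2 / 1.023798 ≈ 1.95351.
At ω = 1.95351 every |λ(B_ω)| = ω−1, so ρ_SOR = 0.95351.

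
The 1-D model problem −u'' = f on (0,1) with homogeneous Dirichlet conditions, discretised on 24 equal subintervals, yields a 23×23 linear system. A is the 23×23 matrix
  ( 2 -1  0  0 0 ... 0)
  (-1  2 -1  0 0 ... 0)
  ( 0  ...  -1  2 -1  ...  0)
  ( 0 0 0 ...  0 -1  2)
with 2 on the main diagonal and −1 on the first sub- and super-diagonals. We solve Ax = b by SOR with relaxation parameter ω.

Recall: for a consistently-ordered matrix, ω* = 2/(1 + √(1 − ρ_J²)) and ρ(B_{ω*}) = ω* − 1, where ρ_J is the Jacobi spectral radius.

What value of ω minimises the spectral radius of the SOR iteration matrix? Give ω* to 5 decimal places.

spectrum of D⁻¹(L+U) = {cos(kπ/24) : 1≤k≤23}; ρ_J = cos(π/24) = 0.99144.
√(1−ρ_J²) simplifies to sin(π/24) = 0.130526.
ω* = 2 / (1 + 0.130526) = 2 / 1.130526 ≈ 1.76909.
and ρ(B_{ω*}) = 1.76909 − 1 = 0.76909.

ω* = 1.76909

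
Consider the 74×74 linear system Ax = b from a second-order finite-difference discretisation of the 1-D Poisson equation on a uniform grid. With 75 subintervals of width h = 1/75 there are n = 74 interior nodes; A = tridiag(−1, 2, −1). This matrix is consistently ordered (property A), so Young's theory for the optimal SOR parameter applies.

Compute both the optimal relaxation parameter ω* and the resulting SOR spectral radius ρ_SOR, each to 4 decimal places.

[ρ_J] n=74: ρ(B_J) = cos(π/(n+1)) = cos(π/75) = 0.9991.
1 − cos²(π/75) = sin²(π/75) ⇒ √(1−ρ_J²) = sin(π/75) = 0.04188.
Then 2/(1+√(1−ρ_J²)) = 2/(1+0.04188); ω* = 2/1.04188 = 1.9196.
ρ_SOR = ω* − 1 ≈ 0.9196.

ω* = 1.9196, ρ_SOR = 0.9196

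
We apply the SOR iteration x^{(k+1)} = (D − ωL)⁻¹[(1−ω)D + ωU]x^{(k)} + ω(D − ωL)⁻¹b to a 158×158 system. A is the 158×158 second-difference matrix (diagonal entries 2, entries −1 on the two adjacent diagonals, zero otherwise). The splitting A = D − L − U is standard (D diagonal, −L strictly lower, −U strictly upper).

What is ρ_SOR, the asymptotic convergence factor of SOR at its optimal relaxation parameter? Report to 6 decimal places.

spectrum of D⁻¹(L+U) = {cos(kπ/159) : 1≤k≤158}; ρ_J = cos(π/159) = 0.999805.
√(1 − cos²(π/159)) = sin(π/159) ≈ 0.0197572.
ω* = 2/(1+0.0197572) = 1.961251
ρ_SOR = ω* − 1 ≈ 0.961251.

ρ_SOR = 0.961251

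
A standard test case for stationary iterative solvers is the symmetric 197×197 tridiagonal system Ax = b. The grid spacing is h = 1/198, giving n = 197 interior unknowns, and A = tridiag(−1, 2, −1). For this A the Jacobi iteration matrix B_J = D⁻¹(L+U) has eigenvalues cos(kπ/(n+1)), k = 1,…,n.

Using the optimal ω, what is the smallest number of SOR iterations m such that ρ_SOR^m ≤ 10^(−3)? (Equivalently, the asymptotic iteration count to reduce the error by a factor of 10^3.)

m = 218

n=197: λ(B_J) = 1 − λ(A)/2 = cos(kπ/198); k=1 gives ρ_J = 0.9998741.
√(1−ρ_J²) simplifies to sin(π/198) = 0.0158660.
ω* = 2 / (1 + 0.0158660) = 2 / 1.0158660 ≈ 1.9687636.
ρ_SOR = ω* − 1 = 1.9687636 − 1 = 0.9687636.
3·ln10 = 6.90776; −ln(0.9687636) = 0.0317347; m = ⌈6.90776/0.0317347⌉ = ⌈217.672⌉ = 218.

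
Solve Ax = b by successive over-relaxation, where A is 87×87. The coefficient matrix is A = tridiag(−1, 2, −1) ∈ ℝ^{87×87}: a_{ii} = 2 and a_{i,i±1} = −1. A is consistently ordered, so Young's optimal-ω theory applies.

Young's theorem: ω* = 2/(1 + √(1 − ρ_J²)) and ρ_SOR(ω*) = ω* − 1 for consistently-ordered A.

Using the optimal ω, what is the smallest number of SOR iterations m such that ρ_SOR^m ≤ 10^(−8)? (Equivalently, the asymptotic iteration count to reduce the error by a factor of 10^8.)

With n=87, ρ(Jacobi) = cos(π/88) = 0.9993628.
√(1−ρ_J²) simplifies to sin(π/88) = 0.0356923.
ω* = 2/(1 + 0.0356923) = 2/1.0356923 = 1.9310755.
Hence ρ(B_{ω*}) = 1.9310755 − 1 = 0.9310755.
8·ln10 = 18.4207; −ln(0.9310755) = 0.0714149; m = ⌈18.4207/0.0714149⌉ = ⌈257.939⌉ = 258.

m = 258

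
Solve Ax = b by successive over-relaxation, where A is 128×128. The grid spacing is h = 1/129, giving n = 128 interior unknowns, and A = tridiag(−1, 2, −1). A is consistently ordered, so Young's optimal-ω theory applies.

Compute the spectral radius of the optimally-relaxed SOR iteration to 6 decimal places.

ρ_SOR = 0.952456

With n=128, ρ(Jacobi) = cos(π/129) = 0.999703.
√(1−ρ_J²) simplifies to sin(π/129) = 0.0243510.
[ω*] 2 ÷ (1 + 0.0243510) = 2 ÷ 1.0243510 = 1.952456.
ρ(B_{ω*}) = ω*−1 = 0.952456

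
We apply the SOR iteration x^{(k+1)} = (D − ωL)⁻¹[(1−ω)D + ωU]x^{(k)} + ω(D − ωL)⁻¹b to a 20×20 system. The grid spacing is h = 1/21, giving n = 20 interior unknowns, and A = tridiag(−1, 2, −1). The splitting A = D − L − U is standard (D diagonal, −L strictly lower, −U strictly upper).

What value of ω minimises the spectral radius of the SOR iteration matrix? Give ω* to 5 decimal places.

[ρ_J] n=20: ρ(B_J) = cos(π/(n+1)) = cos(π/21) = 0.98883.
√(1 − cos²(π/21)) = sin(π/21) ≈ 0.149042.
Young: ω* = 2/(1+√(1−ρ_J²)) = 2/(1+0.149042) = 2/1.149042 = 1.74058.
[ρ_SOR] ω* − 1 = 0.74058.

ω* = 1.74058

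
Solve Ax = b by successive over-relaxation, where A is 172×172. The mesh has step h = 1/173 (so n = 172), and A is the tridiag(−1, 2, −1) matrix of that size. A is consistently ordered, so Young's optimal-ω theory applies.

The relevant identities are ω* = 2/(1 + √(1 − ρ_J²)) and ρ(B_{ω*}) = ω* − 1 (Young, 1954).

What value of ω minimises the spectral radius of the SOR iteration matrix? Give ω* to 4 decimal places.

ω* = 1.9643

With n=172, ρ(Jacobi) = cos(π/173) = 0.9998.
1 − cos²(π/173) = sin²(π/173) ⇒ √(1−ρ_J²) = sin(π/173) = 0.01816.
So ω* = 2/1.01816 = 1.9643 (Young).
ρ_SOR = ω* − 1 ≈ 0.9643.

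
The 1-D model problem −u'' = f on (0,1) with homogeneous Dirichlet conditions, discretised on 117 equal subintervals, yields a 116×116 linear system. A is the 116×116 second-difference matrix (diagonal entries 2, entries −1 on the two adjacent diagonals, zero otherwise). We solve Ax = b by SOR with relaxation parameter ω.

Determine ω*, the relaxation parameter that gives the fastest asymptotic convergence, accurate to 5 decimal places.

ρ_J = max_k |cos(kπ/117)| = cos(π/117) = 0.99964
√(1−ρ_J²) = |sin(π/117)| = 0.026848
ω* = 2/(1+0.026848) = 1.94771
[ρ_SOR] ω* − 1 = 0.94771.

ω* = 1.94771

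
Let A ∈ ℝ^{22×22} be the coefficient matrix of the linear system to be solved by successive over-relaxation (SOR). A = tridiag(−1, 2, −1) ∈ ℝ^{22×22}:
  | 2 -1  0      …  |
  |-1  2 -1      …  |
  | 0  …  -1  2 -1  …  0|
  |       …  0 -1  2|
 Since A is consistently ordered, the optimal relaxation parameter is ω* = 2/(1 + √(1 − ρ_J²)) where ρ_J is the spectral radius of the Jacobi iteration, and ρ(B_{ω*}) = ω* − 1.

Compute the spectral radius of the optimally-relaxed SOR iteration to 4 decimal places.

n=22: λ(B_J) = 1 − λ(A)/2 = cos(kπ/23); k=1 gives ρ_J = 0.9907.
√(1−ρ_J²) = |sin(π/23)| = 0.13617
Young: ω* = 2/(1+√(1−ρ_J²)) = 2/(1+0.13617) = 2/1.13617 = 1.7603.
ρ(B_{ω*}) = ω*−1 = 0.7603

ρ_SOR = 0.7603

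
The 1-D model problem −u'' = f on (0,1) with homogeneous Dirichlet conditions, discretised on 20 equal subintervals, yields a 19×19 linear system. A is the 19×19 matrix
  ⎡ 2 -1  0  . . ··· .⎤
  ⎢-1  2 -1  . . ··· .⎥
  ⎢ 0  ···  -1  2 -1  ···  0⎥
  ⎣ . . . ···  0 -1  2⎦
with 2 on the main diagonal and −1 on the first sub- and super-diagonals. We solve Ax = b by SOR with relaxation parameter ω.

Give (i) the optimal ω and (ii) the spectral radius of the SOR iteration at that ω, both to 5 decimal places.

ω* = 1.72945, ρ_SOR = 0.72945

½·tridiag(1,0,1) at n=19: λ_k = cos(kπ/20); max |λ| at k=1 ⇒ ρ_J = cos(π/20) ≈ 0.98769.
1 − cos²(π/20) = sin²(π/20) ⇒ √(1−ρ_J²) = sin(π/20) = 0.156434.
ω* = 2/(1 + 0.156434) = 2/1.156434 = 1.72945.
ρ(B_{ω*}) = ω*−1 = 0.72945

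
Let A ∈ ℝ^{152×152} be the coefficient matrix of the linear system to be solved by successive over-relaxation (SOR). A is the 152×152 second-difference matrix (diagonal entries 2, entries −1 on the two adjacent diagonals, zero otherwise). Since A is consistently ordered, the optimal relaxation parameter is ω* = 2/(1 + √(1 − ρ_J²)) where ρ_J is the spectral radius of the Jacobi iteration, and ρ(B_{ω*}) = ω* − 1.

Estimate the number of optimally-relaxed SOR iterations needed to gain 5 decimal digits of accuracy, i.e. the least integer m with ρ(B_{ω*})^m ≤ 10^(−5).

½·tridiag(1,0,1) at n=152: λ_k = cos(kπ/153); max |λ| at k=1 ⇒ ρ_J = cos(π/153) ≈ 0.9997892.
root = sin(π/153) = 0.0205318  (since 1−cos² = sin²).
ω* = 2/(1+0.0205318) = 1.9597625
ρ(B_{ω*}) = ω*−1 = 0.9597625
For 5 digits: m = 5·ln10 / (−ln 0.9597625) = 11.5129/0.0410694 = 280.328; round up → m = 281.

m = 281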